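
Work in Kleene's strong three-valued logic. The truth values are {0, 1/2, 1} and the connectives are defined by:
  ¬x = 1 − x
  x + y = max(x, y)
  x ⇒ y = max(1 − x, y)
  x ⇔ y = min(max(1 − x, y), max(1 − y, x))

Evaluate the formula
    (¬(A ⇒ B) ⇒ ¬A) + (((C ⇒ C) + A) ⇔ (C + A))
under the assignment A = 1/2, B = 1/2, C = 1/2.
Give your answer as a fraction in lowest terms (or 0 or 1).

A ⇒ B = 1/2 ⇒ 1/2 = 1/2
¬(A ⇒ B) = ¬1/2 = 1/2
¬A = ¬1/2 = 1/2
¬(A ⇒ B) ⇒ ¬A = 1/2 ⇒ 1/2 = 1/2
C ⇒ C = 1/2 ⇒ 1/2 = 1/2
(C ⇒ C) + A = 1/2 + 1/2 = 1/2
C + A = 1/2 + 1/2 = 1/2
((C ⇒ C) + A) ⇔ (C + A) = 1/2 ⇔ 1/2 = 1/2
(¬(A ⇒ B) ⇒ ¬A) + (((C ⇒ C) + A) ⇔ (C + A)) = 1/2 + 1/2 = 1/2

1/2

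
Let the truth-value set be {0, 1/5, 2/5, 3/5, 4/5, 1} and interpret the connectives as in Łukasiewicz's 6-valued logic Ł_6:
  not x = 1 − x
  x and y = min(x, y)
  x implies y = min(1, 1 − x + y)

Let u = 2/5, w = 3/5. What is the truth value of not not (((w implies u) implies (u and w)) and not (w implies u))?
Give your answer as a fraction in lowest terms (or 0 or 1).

w implies u = 3/5 implies 2/5 = 4/5
u and w = 2/5 and 3/5 = 2/5
(w implies u) implies (u and w) = 4/5 implies 2/5 = 3/5
w implies u = 3/5 implies 2/5 = 4/5
not (w implies u) = not 4/5 = 1/5
((w implies u) implies (u and w)) and not (w implies u) = 3/5 and 1/5 = 1/5
not (((w implies u) implies (u and w)) and not (w implies u)) = not 1/5 = 4/5
not not (((w implies u) implies (u and w)) and not (w implies u)) = not 4/5 = 1/5

1/5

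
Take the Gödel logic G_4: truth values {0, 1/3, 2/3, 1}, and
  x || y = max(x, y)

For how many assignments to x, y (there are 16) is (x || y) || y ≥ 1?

x = 0, y = 0 ↦ 0  <
x = 0, y = 1/3 ↦ 1/3  <
x = 0, y = 2/3 ↦ 2/3  <
x = 0, y = 1 ↦ 1  ≥
x = 1/3, y = 0 ↦ 1/3  <
x = 1/3, y = 1/3 ↦ 1/3  <
x = 1/3, y = 2/3 ↦ 2/3  <
x = 1/3, y = 1 ↦ 1  ≥
x = 2/3, y = 0 ↦ 2/3  <
x = 2/3, y = 1/3 ↦ 2/3  <
x = 2/3, y = 2/3 ↦ 2/3  <
x = 2/3, y = 1 ↦ 1  ≥
x = 1, y = 0 ↦ 1  ≥
x = 1, y = 1/3 ↦ 1  ≥
x = 1, y = 2/3 ↦ 1  ≥
x = 1, y = 1 ↦ 1  ≥
So 7 of the 16 assignments meet the threshold.

7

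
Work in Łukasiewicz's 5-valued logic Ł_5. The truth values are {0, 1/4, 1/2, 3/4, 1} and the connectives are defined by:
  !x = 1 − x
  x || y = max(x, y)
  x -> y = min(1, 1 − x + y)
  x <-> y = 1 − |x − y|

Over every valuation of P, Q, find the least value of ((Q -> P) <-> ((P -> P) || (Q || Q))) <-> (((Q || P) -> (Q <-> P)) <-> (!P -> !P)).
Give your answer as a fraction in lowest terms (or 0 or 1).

0

Take P = 1, Q = 0:
Q -> P = 0 -> 1 = 1
P -> P = 1 -> 1 = 1
Q || Q = 0 || 0 = 0
(P -> P) || (Q || Q) = 1 || 0 = 1
(Q -> P) <-> ((P -> P) || (Q || Q)) = 1 <-> 1 = 1
Q || P = 0 || 1 = 1
Q <-> P = 0 <-> 1 = 0
(Q || P) -> (Q <-> P) = 1 -> 0 = 0
!P = !1 = 0
!P = !1 = 0
!P -> !P = 0 -> 0 = 1
((Q || P) -> (Q <-> P)) <-> (!P -> !P) = 0 <-> 1 = 0
((Q -> P) <-> ((P -> P) || (Q || Q))) <-> (((Q || P) -> (Q <-> P)) <-> (!P -> !P)) = 1 <-> 0 = 0
No assignment yields a value below 0, so this is the minimum.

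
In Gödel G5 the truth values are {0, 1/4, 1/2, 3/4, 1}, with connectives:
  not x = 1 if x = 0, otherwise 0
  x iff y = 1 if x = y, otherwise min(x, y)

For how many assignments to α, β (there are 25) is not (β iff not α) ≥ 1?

17

value 1: 17 assignments (counts)
value 0: 8 assignments
So 17 of the 25 assignments meet the threshold.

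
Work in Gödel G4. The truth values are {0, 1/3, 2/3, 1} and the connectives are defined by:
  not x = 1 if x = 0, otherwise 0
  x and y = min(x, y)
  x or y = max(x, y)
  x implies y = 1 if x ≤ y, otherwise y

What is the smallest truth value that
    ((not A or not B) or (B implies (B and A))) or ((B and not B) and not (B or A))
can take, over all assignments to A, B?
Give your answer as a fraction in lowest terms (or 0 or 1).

1/3

Take A = 1/3, B = 2/3:
not A = not 1/3 = 0
not B = not 2/3 = 0
not A or not B = 0 or 0 = 0
B and A = 2/3 and 1/3 = 1/3
B implies (B and A) = 2/3 implies 1/3 = 1/3
(not A or not B) or (B implies (B and A)) = 0 or 1/3 = 1/3
not B = not 2/3 = 0
B and not B = 2/3 and 0 = 0
B or A = 2/3 or 1/3 = 2/3
not (B or A) = not 2/3 = 0
(B and not B) and not (B or A) = 0 and 0 = 0
((not A or not B) or (B implies (B and A))) or ((B and not B) and not (B or A)) = 1/3 or 0 = 1/3
No assignment yields a value below 1/3, so this is the minimum.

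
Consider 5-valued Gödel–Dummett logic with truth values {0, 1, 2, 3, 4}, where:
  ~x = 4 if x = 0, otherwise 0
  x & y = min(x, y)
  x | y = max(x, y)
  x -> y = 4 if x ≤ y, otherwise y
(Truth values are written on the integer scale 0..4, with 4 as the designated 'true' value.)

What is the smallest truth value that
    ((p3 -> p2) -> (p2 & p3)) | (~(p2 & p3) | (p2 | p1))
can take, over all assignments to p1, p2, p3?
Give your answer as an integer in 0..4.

1

Take p1 = 0, p2 = 1, p3 = 1:
p3 -> p2 = 1 -> 1 = 4
p2 & p3 = 1 & 1 = 1
(p3 -> p2) -> (p2 & p3) = 4 -> 1 = 1
p2 & p3 = 1 & 1 = 1
~(p2 & p3) = ~1 = 0
p2 | p1 = 1 | 0 = 1
~(p2 & p3) | (p2 | p1) = 0 | 1 = 1
((p3 -> p2) -> (p2 & p3)) | (~(p2 & p3) | (p2 | p1)) = 1 | 1 = 1
No assignment yields a value below 1, so this is the minimum.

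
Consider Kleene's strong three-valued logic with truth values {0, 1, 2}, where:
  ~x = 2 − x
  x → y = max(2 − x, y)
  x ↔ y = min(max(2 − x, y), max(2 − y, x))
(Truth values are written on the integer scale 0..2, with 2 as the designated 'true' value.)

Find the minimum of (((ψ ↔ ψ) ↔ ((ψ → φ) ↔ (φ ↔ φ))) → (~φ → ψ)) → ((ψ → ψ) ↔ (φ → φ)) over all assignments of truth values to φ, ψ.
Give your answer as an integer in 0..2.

1

Take φ = 0, ψ = 1:
ψ ↔ ψ = 1 ↔ 1 = 1
ψ → φ = 1 → 0 = 1
φ ↔ φ = 0 ↔ 0 = 2
(ψ → φ) ↔ (φ ↔ φ) = 1 ↔ 2 = 1
(ψ ↔ ψ) ↔ ((ψ → φ) ↔ (φ ↔ φ)) = 1 ↔ 1 = 1
~φ = ~0 = 2
~φ → ψ = 2 → 1 = 1
((ψ ↔ ψ) ↔ ((ψ → φ) ↔ (φ ↔ φ))) → (~φ → ψ) = 1 → 1 = 1
ψ → ψ = 1 → 1 = 1
φ → φ = 0 → 0 = 2
(ψ → ψ) ↔ (φ → φ) = 1 ↔ 2 = 1
(((ψ ↔ ψ) ↔ ((ψ → φ) ↔ (φ ↔ φ))) → (~φ → ψ)) → ((ψ → ψ) ↔ (φ → φ)) = 1 → 1 = 1
No assignment yields a value below 1, so this is the minimum.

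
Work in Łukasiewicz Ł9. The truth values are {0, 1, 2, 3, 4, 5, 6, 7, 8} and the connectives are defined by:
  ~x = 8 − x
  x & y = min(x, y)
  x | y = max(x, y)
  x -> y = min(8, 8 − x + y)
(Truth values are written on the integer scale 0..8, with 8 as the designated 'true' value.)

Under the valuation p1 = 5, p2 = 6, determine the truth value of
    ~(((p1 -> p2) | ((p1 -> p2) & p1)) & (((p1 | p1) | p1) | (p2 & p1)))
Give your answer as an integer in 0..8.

p1 -> p2 = 5 -> 6 = 8
p1 -> p2 = 5 -> 6 = 8
(p1 -> p2) & p1 = 8 & 5 = 5
(p1 -> p2) | ((p1 -> p2) & p1) = 8 | 5 = 8
p1 | p1 = 5 | 5 = 5
(p1 | p1) | p1 = 5 | 5 = 5
p2 & p1 = 6 & 5 = 5
((p1 | p1) | p1) | (p2 & p1) = 5 | 5 = 5
((p1 -> p2) | ((p1 -> p2) & p1)) & (((p1 | p1) | p1) | (p2 & p1)) = 8 & 5 = 5
~(((p1 -> p2) | ((p1 -> p2) & p1)) & (((p1 | p1) | p1) | (p2 & p1))) = ~5 = 3

3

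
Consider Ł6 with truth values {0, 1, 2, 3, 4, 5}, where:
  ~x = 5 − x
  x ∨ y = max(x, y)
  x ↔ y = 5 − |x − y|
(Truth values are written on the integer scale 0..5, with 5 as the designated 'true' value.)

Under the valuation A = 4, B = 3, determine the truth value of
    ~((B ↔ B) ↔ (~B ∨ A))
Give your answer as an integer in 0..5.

B ↔ B = 3 ↔ 3 = 5
~B = ~3 = 2
~B ∨ A = 2 ∨ 4 = 4
(B ↔ B) ↔ (~B ∨ A) = 5 ↔ 4 = 4
~((B ↔ B) ↔ (~B ∨ A)) = ~4 = 1

1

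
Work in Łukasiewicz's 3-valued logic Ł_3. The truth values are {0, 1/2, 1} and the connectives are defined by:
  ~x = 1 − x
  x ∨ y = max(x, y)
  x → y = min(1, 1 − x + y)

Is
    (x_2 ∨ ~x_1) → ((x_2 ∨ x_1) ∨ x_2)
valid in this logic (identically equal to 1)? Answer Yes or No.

No

Counterexample: take x_1 = 0, x_2 = 0.
~x_1 = ~0 = 1
x_2 ∨ ~x_1 = 0 ∨ 1 = 1
x_2 ∨ x_1 = 0 ∨ 0 = 0
(x_2 ∨ x_1) ∨ x_2 = 0 ∨ 0 = 0
(x_2 ∨ ~x_1) → ((x_2 ∨ x_1) ∨ x_2) = 1 → 0 = 0
This gives 0 ≠ 1.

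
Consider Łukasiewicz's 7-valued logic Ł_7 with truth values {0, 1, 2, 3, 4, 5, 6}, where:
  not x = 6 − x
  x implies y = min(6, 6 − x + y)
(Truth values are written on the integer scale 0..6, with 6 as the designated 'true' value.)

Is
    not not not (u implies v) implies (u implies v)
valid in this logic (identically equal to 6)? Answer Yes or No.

No

Counterexample: take u = 4, v = 0.
u implies v = 4 implies 0 = 2
not (u implies v) = not 2 = 4
not not (u implies v) = not 4 = 2
not not not (u implies v) = not 2 = 4
not not not (u implies v) implies (u implies v) = 4 implies 2 = 4
This gives 4 ≠ 6.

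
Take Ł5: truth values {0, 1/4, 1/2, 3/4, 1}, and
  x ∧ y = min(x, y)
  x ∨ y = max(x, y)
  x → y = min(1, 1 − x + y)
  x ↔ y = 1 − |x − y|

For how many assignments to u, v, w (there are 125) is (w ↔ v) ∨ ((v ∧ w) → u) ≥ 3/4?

123

value 1: 105 assignments (counts)
value 3/4: 18 assignments (counts)
value 1/2: 2 assignments
So 123 of the 125 assignments meet the threshold.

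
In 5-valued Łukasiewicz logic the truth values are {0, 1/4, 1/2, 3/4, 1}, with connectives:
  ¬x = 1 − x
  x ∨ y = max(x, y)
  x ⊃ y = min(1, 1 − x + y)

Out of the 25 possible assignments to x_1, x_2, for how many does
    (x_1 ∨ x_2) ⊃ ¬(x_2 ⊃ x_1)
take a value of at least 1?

value 1: 5 assignments (counts)
value 3/4: 5 assignments
value 1/2: 5 assignments
value 1/4: 5 assignments
value 0: 5 assignments
So 5 of the 25 assignments meet the threshold.

5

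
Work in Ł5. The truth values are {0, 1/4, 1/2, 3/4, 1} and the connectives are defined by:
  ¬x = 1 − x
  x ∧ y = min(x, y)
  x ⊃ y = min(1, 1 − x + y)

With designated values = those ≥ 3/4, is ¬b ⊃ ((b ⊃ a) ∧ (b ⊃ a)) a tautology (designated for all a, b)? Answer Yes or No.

At a = 1, b = 3/4, for instance:
¬b = ¬3/4 = 1/4
b ⊃ a = 3/4 ⊃ 1 = 1
b ⊃ a = 3/4 ⊃ 1 = 1
(b ⊃ a) ∧ (b ⊃ a) = 1 ∧ 1 = 1
¬b ⊃ ((b ⊃ a) ∧ (b ⊃ a)) = 1/4 ⊃ 1 = 1
and checking the remaining 24 assignments likewise gives ≥ 3/4 in every case.

Yes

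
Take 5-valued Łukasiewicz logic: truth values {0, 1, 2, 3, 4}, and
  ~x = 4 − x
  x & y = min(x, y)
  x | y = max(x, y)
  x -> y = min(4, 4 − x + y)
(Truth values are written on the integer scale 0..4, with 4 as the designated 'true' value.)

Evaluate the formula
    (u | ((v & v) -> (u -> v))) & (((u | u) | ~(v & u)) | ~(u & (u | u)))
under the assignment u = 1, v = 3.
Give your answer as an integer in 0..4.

v & v = 3 & 3 = 3
u -> v = 1 -> 3 = 4
(v & v) -> (u -> v) = 3 -> 4 = 4
u | ((v & v) -> (u -> v)) = 1 | 4 = 4
u | u = 1 | 1 = 1
v & u = 3 & 1 = 1
~(v & u) = ~1 = 3
(u | u) | ~(v & u) = 1 | 3 = 3
u | u = 1 | 1 = 1
u & (u | u) = 1 & 1 = 1
~(u & (u | u)) = ~1 = 3
((u | u) | ~(v & u)) | ~(u & (u | u)) = 3 | 3 = 3
(u | ((v & v) -> (u -> v))) & (((u | u) | ~(v & u)) | ~(u & (u | u))) = 4 & 3 = 3

3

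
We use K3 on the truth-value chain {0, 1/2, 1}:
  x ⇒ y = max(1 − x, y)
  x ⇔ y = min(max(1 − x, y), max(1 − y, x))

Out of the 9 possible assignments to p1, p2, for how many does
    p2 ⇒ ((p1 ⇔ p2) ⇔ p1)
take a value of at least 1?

p1 = 0, p2 = 0 ↦ 1  ≥
p1 = 0, p2 = 1/2 ↦ 1/2  <
p1 = 0, p2 = 1 ↦ 1  ≥
p1 = 1/2, p2 = 0 ↦ 1  ≥
p1 = 1/2, p2 = 1/2 ↦ 1/2  <
p1 = 1/2, p2 = 1 ↦ 1/2  <
p1 = 1, p2 = 0 ↦ 1  ≥
p1 = 1, p2 = 1/2 ↦ 1/2  <
p1 = 1, p2 = 1 ↦ 1  ≥
So 5 of the 9 assignments meet the threshold.

5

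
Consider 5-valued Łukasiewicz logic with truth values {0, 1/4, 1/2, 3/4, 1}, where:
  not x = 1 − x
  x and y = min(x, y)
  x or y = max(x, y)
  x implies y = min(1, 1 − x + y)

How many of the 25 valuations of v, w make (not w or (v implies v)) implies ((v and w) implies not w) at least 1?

value 1: 18 assignments (counts)
value 3/4: 2 assignments
value 1/2: 3 assignments
value 1/4: 1 assignment
value 0: 1 assignment
So 18 of the 25 assignments meet the threshold.

18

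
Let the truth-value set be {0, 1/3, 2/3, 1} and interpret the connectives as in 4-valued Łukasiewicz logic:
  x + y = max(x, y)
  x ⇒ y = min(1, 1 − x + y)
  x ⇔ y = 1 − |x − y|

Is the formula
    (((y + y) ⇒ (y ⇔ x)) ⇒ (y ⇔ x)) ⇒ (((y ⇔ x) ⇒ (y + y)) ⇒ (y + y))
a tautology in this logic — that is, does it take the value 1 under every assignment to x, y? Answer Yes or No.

Yes

x = 0, y = 0 ↦ 1
x = 0, y = 1/3 ↦ 1
x = 0, y = 2/3 ↦ 1
x = 0, y = 1 ↦ 1
x = 1/3, y = 0 ↦ 1
x = 1/3, y = 1/3 ↦ 1
x = 1/3, y = 2/3 ↦ 1
x = 1/3, y = 1 ↦ 1
x = 2/3, y = 0 ↦ 1
x = 2/3, y = 1/3 ↦ 1
x = 2/3, y = 2/3 ↦ 1
x = 2/3, y = 1 ↦ 1
x = 1, y = 0 ↦ 1
x = 1, y = 1/3 ↦ 1
x = 1, y = 2/3 ↦ 1
x = 1, y = 1 ↦ 1
Every assignment gives a value ≥ 1.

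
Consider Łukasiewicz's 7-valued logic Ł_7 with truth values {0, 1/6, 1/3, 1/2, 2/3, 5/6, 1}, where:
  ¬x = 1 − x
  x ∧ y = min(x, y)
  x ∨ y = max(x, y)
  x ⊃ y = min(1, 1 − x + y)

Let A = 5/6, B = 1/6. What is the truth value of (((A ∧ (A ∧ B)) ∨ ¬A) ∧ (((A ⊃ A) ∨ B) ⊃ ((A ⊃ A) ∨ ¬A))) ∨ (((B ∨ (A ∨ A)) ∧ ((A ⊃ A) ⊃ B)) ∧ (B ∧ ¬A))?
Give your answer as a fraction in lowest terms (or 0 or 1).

A ∧ B = 5/6 ∧ 1/6 = 1/6
A ∧ (A ∧ B) = 5/6 ∧ 1/6 = 1/6
¬A = ¬5/6 = 1/6
(A ∧ (A ∧ B)) ∨ ¬A = 1/6 ∨ 1/6 = 1/6
A ⊃ A = 5/6 ⊃ 5/6 = 1
(A ⊃ A) ∨ B = 1 ∨ 1/6 = 1
A ⊃ A = 5/6 ⊃ 5/6 = 1
¬A = ¬5/6 = 1/6
(A ⊃ A) ∨ ¬A = 1 ∨ 1/6 = 1
((A ⊃ A) ∨ B) ⊃ ((A ⊃ A) ∨ ¬A) = 1 ⊃ 1 = 1
((A ∧ (A ∧ B)) ∨ ¬A) ∧ (((A ⊃ A) ∨ B) ⊃ ((A ⊃ A) ∨ ¬A)) = 1/6 ∧ 1 = 1/6
A ∨ A = 5/6 ∨ 5/6 = 5/6
B ∨ (A ∨ A) = 1/6 ∨ 5/6 = 5/6
A ⊃ A = 5/6 ⊃ 5/6 = 1
(A ⊃ A) ⊃ B = 1 ⊃ 1/6 = 1/6
(B ∨ (A ∨ A)) ∧ ((A ⊃ A) ⊃ B) = 5/6 ∧ 1/6 = 1/6
¬A = ¬5/6 = 1/6
B ∧ ¬A = 1/6 ∧ 1/6 = 1/6
((B ∨ (A ∨ A)) ∧ ((A ⊃ A) ⊃ B)) ∧ (B ∧ ¬A) = 1/6 ∧ 1/6 = 1/6
(((A ∧ (A ∧ B)) ∨ ¬A) ∧ (((A ⊃ A) ∨ B) ⊃ ((A ⊃ A) ∨ ¬A))) ∨ (((B ∨ (A ∨ A)) ∧ ((A ⊃ A) ⊃ B)) ∧ (B ∧ ¬A)) = 1/6 ∨ 1/6 = 1/6

1/6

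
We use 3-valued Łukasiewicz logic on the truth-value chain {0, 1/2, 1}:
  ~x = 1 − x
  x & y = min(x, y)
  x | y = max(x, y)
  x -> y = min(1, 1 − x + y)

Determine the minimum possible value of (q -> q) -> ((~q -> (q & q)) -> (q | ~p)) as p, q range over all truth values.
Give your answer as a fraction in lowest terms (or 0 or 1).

1/2

Take p = 1/2, q = 1/2:
q -> q = 1/2 -> 1/2 = 1
~q = ~1/2 = 1/2
q & q = 1/2 & 1/2 = 1/2
~q -> (q & q) = 1/2 -> 1/2 = 1
~p = ~1/2 = 1/2
q | ~p = 1/2 | 1/2 = 1/2
(~q -> (q & q)) -> (q | ~p) = 1 -> 1/2 = 1/2
(q -> q) -> ((~q -> (q & q)) -> (q | ~p)) = 1 -> 1/2 = 1/2
No assignment yields a value below 1/2, so this is the minimum.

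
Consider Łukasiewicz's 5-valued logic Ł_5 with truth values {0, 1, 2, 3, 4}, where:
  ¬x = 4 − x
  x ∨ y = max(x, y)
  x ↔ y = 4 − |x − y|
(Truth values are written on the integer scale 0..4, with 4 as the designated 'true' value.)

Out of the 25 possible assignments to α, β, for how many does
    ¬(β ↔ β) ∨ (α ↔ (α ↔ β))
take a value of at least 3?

14

value 4: 7 assignments (counts)
value 3: 7 assignments (counts)
value 2: 6 assignments
value 1: 3 assignments
value 0: 2 assignments
So 14 of the 25 assignments meet the threshold.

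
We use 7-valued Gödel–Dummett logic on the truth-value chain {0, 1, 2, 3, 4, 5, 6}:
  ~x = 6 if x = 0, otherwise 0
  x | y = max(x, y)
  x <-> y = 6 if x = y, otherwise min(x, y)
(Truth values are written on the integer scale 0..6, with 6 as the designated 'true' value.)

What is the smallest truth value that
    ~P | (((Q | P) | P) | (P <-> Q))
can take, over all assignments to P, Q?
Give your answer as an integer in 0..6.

Take P = 1, Q = 0:
~P = ~1 = 0
Q | P = 0 | 1 = 1
(Q | P) | P = 1 | 1 = 1
P <-> Q = 1 <-> 0 = 0
((Q | P) | P) | (P <-> Q) = 1 | 0 = 1
~P | (((Q | P) | P) | (P <-> Q)) = 0 | 1 = 1
No assignment yields a value below 1, so this is the minimum.

1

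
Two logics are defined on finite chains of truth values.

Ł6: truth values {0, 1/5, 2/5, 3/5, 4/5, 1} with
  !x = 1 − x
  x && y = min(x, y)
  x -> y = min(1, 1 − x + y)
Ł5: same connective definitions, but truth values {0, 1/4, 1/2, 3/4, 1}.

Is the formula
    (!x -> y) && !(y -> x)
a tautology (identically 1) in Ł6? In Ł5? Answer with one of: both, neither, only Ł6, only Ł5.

neither

In Ł6: at x = 0, y = 0 the value is 0 — not a tautology.
In Ł5: at x = 0, y = 0 the value is 0 — not a tautology.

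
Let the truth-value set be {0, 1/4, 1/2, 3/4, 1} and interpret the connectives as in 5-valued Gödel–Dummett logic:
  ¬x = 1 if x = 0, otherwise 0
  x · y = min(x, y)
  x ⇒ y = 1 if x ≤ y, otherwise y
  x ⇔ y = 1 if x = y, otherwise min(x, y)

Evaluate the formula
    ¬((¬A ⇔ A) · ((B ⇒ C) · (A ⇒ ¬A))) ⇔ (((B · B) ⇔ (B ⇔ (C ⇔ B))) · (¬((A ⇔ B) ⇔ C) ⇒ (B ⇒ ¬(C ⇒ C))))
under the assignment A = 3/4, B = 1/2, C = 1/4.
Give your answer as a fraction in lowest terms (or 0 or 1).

¬A = ¬3/4 = 0
¬A ⇔ A = 0 ⇔ 3/4 = 0
B ⇒ C = 1/2 ⇒ 1/4 = 1/4
¬A = ¬3/4 = 0
A ⇒ ¬A = 3/4 ⇒ 0 = 0
(B ⇒ C) · (A ⇒ ¬A) = 1/4 · 0 = 0
(¬A ⇔ A) · ((B ⇒ C) · (A ⇒ ¬A)) = 0 · 0 = 0
¬((¬A ⇔ A) · ((B ⇒ C) · (A ⇒ ¬A))) = ¬0 = 1
B · B = 1/2 · 1/2 = 1/2
C ⇔ B = 1/4 ⇔ 1/2 = 1/4
B ⇔ (C ⇔ B) = 1/2 ⇔ 1/4 = 1/4
(B · B) ⇔ (B ⇔ (C ⇔ B)) = 1/2 ⇔ 1/4 = 1/4
A ⇔ B = 3/4 ⇔ 1/2 = 1/2
(A ⇔ B) ⇔ C = 1/2 ⇔ 1/4 = 1/4
¬((A ⇔ B) ⇔ C) = ¬1/4 = 0
C ⇒ C = 1/4 ⇒ 1/4 = 1
¬(C ⇒ C) = ¬1 = 0
B ⇒ ¬(C ⇒ C) = 1/2 ⇒ 0 = 0
¬((A ⇔ B) ⇔ C) ⇒ (B ⇒ ¬(C ⇒ C)) = 0 ⇒ 0 = 1
((B · B) ⇔ (B ⇔ (C ⇔ B))) · (¬((A ⇔ B) ⇔ C) ⇒ (B ⇒ ¬(C ⇒ C))) = 1/4 · 1 = 1/4
¬((¬A ⇔ A) · ((B ⇒ C) · (A ⇒ ¬A))) ⇔ (((B · B) ⇔ (B ⇔ (C ⇔ B))) · (¬((A ⇔ B) ⇔ C) ⇒ (B ⇒ ¬(C ⇒ C)))) = 1 ⇔ 1/4 = 1/4

1/4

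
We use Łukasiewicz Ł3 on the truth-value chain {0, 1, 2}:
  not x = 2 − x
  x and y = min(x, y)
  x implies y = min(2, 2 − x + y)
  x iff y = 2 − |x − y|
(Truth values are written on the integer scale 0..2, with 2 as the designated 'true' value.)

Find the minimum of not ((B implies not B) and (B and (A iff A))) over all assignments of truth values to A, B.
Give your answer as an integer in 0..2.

Take A = 0, B = 1:
not B = not 1 = 1
B implies not B = 1 implies 1 = 2
A iff A = 0 iff 0 = 2
B and (A iff A) = 1 and 2 = 1
(B implies not B) and (B and (A iff A)) = 2 and 1 = 1
not ((B implies not B) and (B and (A iff A))) = not 1 = 1
No assignment yields a value below 1, so this is the minimum.

1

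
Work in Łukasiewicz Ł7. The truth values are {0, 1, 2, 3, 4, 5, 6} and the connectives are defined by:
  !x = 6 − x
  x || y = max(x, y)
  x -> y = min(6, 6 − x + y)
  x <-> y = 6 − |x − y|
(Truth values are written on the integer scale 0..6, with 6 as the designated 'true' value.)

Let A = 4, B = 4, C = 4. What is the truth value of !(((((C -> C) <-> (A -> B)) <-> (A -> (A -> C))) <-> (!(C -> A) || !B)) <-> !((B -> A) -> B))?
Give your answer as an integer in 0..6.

0

C -> C = 4 -> 4 = 6
A -> B = 4 -> 4 = 6
(C -> C) <-> (A -> B) = 6 <-> 6 = 6
A -> C = 4 -> 4 = 6
A -> (A -> C) = 4 -> 6 = 6
((C -> C) <-> (A -> B)) <-> (A -> (A -> C)) = 6 <-> 6 = 6
C -> A = 4 -> 4 = 6
!(C -> A) = !6 = 0
!B = !4 = 2
!(C -> A) || !B = 0 || 2 = 2
(((C -> C) <-> (A -> B)) <-> (A -> (A -> C))) <-> (!(C -> A) || !B) = 6 <-> 2 = 2
B -> A = 4 -> 4 = 6
(B -> A) -> B = 6 -> 4 = 4
!((B -> A) -> B) = !4 = 2
((((C -> C) <-> (A -> B)) <-> (A -> (A -> C))) <-> (!(C -> A) || !B)) <-> !((B -> A) -> B) = 2 <-> 2 = 6
!(((((C -> C) <-> (A -> B)) <-> (A -> (A -> C))) <-> (!(C -> A) || !B)) <-> !((B -> A) -> B)) = !6 = 0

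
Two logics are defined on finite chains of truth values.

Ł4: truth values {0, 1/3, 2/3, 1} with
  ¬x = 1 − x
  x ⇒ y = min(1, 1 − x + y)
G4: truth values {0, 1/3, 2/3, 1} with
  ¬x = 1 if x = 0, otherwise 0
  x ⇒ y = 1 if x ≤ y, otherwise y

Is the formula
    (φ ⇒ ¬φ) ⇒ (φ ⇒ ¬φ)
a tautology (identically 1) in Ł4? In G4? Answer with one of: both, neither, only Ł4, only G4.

both

In Ł4: every assignment gives 1 — tautology.
In G4: every assignment gives 1 — tautology.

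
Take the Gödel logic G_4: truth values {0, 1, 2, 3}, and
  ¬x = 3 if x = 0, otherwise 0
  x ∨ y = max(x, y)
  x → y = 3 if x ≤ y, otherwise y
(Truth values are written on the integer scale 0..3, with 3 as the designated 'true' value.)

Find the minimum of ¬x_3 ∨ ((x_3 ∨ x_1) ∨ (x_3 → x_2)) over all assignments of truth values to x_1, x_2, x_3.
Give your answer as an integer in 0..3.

1

Take x_1 = 0, x_2 = 0, x_3 = 1:
¬x_3 = ¬1 = 0
x_3 ∨ x_1 = 1 ∨ 0 = 1
x_3 → x_2 = 1 → 0 = 0
(x_3 ∨ x_1) ∨ (x_3 → x_2) = 1 ∨ 0 = 1
¬x_3 ∨ ((x_3 ∨ x_1) ∨ (x_3 → x_2)) = 0 ∨ 1 = 1
No assignment yields a value below 1, so this is the minimum.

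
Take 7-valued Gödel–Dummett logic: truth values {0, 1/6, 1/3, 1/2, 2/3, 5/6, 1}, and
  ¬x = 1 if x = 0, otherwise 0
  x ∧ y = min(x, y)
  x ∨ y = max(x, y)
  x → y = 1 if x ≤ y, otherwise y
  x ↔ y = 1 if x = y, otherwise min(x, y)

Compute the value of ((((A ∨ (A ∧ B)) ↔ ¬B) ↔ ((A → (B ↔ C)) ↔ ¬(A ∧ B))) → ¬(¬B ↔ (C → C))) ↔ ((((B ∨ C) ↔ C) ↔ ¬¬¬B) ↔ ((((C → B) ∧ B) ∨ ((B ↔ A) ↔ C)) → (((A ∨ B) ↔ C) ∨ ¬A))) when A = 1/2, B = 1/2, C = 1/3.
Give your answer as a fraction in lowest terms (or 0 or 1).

A ∧ B = 1/2 ∧ 1/2 = 1/2
A ∨ (A ∧ B) = 1/2 ∨ 1/2 = 1/2
¬B = ¬1/2 = 0
(A ∨ (A ∧ B)) ↔ ¬B = 1/2 ↔ 0 = 0
B ↔ C = 1/2 ↔ 1/3 = 1/3
A → (B ↔ C) = 1/2 → 1/3 = 1/3
A ∧ B = 1/2 ∧ 1/2 = 1/2
¬(A ∧ B) = ¬1/2 = 0
(A → (B ↔ C)) ↔ ¬(A ∧ B) = 1/3 ↔ 0 = 0
((A ∨ (A ∧ B)) ↔ ¬B) ↔ ((A → (B ↔ C)) ↔ ¬(A ∧ B)) = 0 ↔ 0 = 1
¬B = ¬1/2 = 0
C → C = 1/3 → 1/3 = 1
¬B ↔ (C → C) = 0 ↔ 1 = 0
¬(¬B ↔ (C → C)) = ¬0 = 1
(((A ∨ (A ∧ B)) ↔ ¬B) ↔ ((A → (B ↔ C)) ↔ ¬(A ∧ B))) → ¬(¬B ↔ (C → C)) = 1 → 1 = 1
B ∨ C = 1/2 ∨ 1/3 = 1/2
(B ∨ C) ↔ C = 1/2 ↔ 1/3 = 1/3
¬B = ¬1/2 = 0
¬¬B = ¬0 = 1
¬¬¬B = ¬1 = 0
((B ∨ C) ↔ C) ↔ ¬¬¬B = 1/3 ↔ 0 = 0
C → B = 1/3 → 1/2 = 1
(C → B) ∧ B = 1 ∧ 1/2 = 1/2
B ↔ A = 1/2 ↔ 1/2 = 1
(B ↔ A) ↔ C = 1 ↔ 1/3 = 1/3
((C → B) ∧ B) ∨ ((B ↔ A) ↔ C) = 1/2 ∨ 1/3 = 1/2
A ∨ B = 1/2 ∨ 1/2 = 1/2
(A ∨ B) ↔ C = 1/2 ↔ 1/3 = 1/3
¬A = ¬1/2 = 0
((A ∨ B) ↔ C) ∨ ¬A = 1/3 ∨ 0 = 1/3
(((C → B) ∧ B) ∨ ((B ↔ A) ↔ C)) → (((A ∨ B) ↔ C) ∨ ¬A) = 1/2 → 1/3 = 1/3
(((B ∨ C) ↔ C) ↔ ¬¬¬B) ↔ ((((C → B) ∧ B) ∨ ((B ↔ A) ↔ C)) → (((A ∨ B) ↔ C) ∨ ¬A)) = 0 ↔ 1/3 = 0
((((A ∨ (A ∧ B)) ↔ ¬B) ↔ ((A → (B ↔ C)) ↔ ¬(A ∧ B))) → ¬(¬B ↔ (C → C))) ↔ ((((B ∨ C) ↔ C) ↔ ¬¬¬B) ↔ ((((C → B) ∧ B) ∨ ((B ↔ A) ↔ C)) → (((A ∨ B) ↔ C) ∨ ¬A))) = 1 ↔ 0 = 0

0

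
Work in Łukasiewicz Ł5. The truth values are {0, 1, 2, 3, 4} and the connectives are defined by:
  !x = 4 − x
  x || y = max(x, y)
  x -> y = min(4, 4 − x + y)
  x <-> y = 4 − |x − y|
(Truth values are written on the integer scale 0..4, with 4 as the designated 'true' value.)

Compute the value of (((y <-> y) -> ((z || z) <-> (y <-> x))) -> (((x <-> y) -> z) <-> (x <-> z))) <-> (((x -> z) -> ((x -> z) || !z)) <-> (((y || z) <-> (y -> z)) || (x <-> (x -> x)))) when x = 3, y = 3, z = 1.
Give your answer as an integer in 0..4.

y <-> y = 3 <-> 3 = 4
z || z = 1 || 1 = 1
y <-> x = 3 <-> 3 = 4
(z || z) <-> (y <-> x) = 1 <-> 4 = 1
(y <-> y) -> ((z || z) <-> (y <-> x)) = 4 -> 1 = 1
x <-> y = 3 <-> 3 = 4
(x <-> y) -> z = 4 -> 1 = 1
x <-> z = 3 <-> 1 = 2
((x <-> y) -> z) <-> (x <-> z) = 1 <-> 2 = 3
((y <-> y) -> ((z || z) <-> (y <-> x))) -> (((x <-> y) -> z) <-> (x <-> z)) = 1 -> 3 = 4
x -> z = 3 -> 1 = 2
x -> z = 3 -> 1 = 2
!z = !1 = 3
(x -> z) || !z = 2 || 3 = 3
(x -> z) -> ((x -> z) || !z) = 2 -> 3 = 4
y || z = 3 || 1 = 3
y -> z = 3 -> 1 = 2
(y || z) <-> (y -> z) = 3 <-> 2 = 3
x -> x = 3 -> 3 = 4
x <-> (x -> x) = 3 <-> 4 = 3
((y || z) <-> (y -> z)) || (x <-> (x -> x)) = 3 || 3 = 3
((x -> z) -> ((x -> z) || !z)) <-> (((y || z) <-> (y -> z)) || (x <-> (x -> x))) = 4 <-> 3 = 3
(((y <-> y) -> ((z || z) <-> (y <-> x))) -> (((x <-> y) -> z) <-> (x <-> z))) <-> (((x -> z) -> ((x -> z) || !z)) <-> (((y || z) <-> (y -> z)) || (x <-> (x -> x)))) = 4 <-> 3 = 3

3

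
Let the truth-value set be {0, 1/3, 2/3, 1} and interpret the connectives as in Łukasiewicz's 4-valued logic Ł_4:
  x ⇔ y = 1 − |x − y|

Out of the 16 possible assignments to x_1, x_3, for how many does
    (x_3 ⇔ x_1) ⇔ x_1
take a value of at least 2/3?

x_1 = 0, x_3 = 0 ↦ 0  <
x_1 = 0, x_3 = 1/3 ↦ 1/3  <
x_1 = 0, x_3 = 2/3 ↦ 2/3  ≥
x_1 = 0, x_3 = 1 ↦ 1  ≥
x_1 = 1/3, x_3 = 0 ↦ 2/3  ≥
x_1 = 1/3, x_3 = 1/3 ↦ 1/3  <
x_1 = 1/3, x_3 = 2/3 ↦ 2/3  ≥
x_1 = 1/3, x_3 = 1 ↦ 1  ≥
x_1 = 2/3, x_3 = 0 ↦ 2/3  ≥
x_1 = 2/3, x_3 = 1/3 ↦ 1  ≥
x_1 = 2/3, x_3 = 2/3 ↦ 2/3  ≥
x_1 = 2/3, x_3 = 1 ↦ 1  ≥
x_1 = 1, x_3 = 0 ↦ 0  <
x_1 = 1, x_3 = 1/3 ↦ 1/3  <
x_1 = 1, x_3 = 2/3 ↦ 2/3  ≥
x_1 = 1, x_3 = 1 ↦ 1  ≥
So 11 of the 16 assignments meet the threshold.

11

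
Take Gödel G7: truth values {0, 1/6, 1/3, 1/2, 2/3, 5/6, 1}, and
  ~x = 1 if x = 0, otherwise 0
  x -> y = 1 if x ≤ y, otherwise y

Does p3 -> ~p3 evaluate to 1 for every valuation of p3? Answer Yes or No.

Counterexample: take p3 = 1/6.
~p3 = ~1/6 = 0
p3 -> ~p3 = 1/6 -> 0 = 0
This gives 0 ≠ 1.

No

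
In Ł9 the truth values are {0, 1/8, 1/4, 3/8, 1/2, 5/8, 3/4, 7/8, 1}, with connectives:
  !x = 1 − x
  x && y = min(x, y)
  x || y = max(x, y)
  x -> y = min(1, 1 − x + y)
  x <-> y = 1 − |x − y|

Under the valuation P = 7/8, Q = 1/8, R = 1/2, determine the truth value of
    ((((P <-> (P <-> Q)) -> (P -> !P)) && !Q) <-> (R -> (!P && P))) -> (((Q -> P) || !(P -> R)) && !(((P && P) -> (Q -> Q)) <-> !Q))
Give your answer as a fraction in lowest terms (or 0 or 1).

P <-> Q = 7/8 <-> 1/8 = 1/4
P <-> (P <-> Q) = 7/8 <-> 1/4 = 3/8
!P = !7/8 = 1/8
P -> !P = 7/8 -> 1/8 = 1/4
(P <-> (P <-> Q)) -> (P -> !P) = 3/8 -> 1/4 = 7/8
!Q = !1/8 = 7/8
((P <-> (P <-> Q)) -> (P -> !P)) && !Q = 7/8 && 7/8 = 7/8
!P = !7/8 = 1/8
!P && P = 1/8 && 7/8 = 1/8
R -> (!P && P) = 1/2 -> 1/8 = 5/8
(((P <-> (P <-> Q)) -> (P -> !P)) && !Q) <-> (R -> (!P && P)) = 7/8 <-> 5/8 = 3/4
Q -> P = 1/8 -> 7/8 = 1
P -> R = 7/8 -> 1/2 = 5/8
!(P -> R) = !5/8 = 3/8
(Q -> P) || !(P -> R) = 1 || 3/8 = 1
P && P = 7/8 && 7/8 = 7/8
Q -> Q = 1/8 -> 1/8 = 1
(P && P) -> (Q -> Q) = 7/8 -> 1 = 1
!Q = !1/8 = 7/8
((P && P) -> (Q -> Q)) <-> !Q = 1 <-> 7/8 = 7/8
!(((P && P) -> (Q -> Q)) <-> !Q) = !7/8 = 1/8
((Q -> P) || !(P -> R)) && !(((P && P) -> (Q -> Q)) <-> !Q) = 1 && 1/8 = 1/8
((((P <-> (P <-> Q)) -> (P -> !P)) && !Q) <-> (R -> (!P && P))) -> (((Q -> P) || !(P -> R)) && !(((P && P) -> (Q -> Q)) <-> !Q)) = 3/4 -> 1/8 = 3/8

3/8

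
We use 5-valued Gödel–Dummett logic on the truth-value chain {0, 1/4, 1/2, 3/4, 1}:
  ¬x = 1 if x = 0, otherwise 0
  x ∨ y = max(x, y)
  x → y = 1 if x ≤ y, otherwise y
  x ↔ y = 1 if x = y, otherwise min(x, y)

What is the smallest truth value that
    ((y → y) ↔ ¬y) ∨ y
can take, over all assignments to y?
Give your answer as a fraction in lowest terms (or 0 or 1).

1/4

Take y = 1/4:
y → y = 1/4 → 1/4 = 1
¬y = ¬1/4 = 0
(y → y) ↔ ¬y = 1 ↔ 0 = 0
((y → y) ↔ ¬y) ∨ y = 0 ∨ 1/4 = 1/4
No assignment yields a value below 1/4, so this is the minimum.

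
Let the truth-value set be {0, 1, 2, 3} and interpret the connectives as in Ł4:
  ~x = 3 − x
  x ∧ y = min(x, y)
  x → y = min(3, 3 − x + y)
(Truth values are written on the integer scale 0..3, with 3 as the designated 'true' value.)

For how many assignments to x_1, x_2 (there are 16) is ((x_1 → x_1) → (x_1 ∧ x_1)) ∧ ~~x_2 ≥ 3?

x_1 = 0, x_2 = 0 ↦ 0  <
x_1 = 0, x_2 = 1 ↦ 0  <
x_1 = 0, x_2 = 2 ↦ 0  <
x_1 = 0, x_2 = 3 ↦ 0  <
x_1 = 1, x_2 = 0 ↦ 0  <
x_1 = 1, x_2 = 1 ↦ 1  <
x_1 = 1, x_2 = 2 ↦ 1  <
x_1 = 1, x_2 = 3 ↦ 1  <
x_1 = 2, x_2 = 0 ↦ 0  <
x_1 = 2, x_2 = 1 ↦ 1  <
x_1 = 2, x_2 = 2 ↦ 2  <
x_1 = 2, x_2 = 3 ↦ 2  <
x_1 = 3, x_2 = 0 ↦ 0  <
x_1 = 3, x_2 = 1 ↦ 1  <
x_1 = 3, x_2 = 2 ↦ 2  <
x_1 = 3, x_2 = 3 ↦ 3  ≥
So 1 of the 16 assignments meets the threshold.

1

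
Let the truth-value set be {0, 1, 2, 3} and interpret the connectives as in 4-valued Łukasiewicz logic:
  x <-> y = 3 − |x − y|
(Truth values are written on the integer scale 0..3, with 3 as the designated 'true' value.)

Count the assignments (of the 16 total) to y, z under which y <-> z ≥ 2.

10

y = 0, z = 0 ↦ 3  ≥
y = 0, z = 1 ↦ 2  ≥
y = 0, z = 2 ↦ 1  <
y = 0, z = 3 ↦ 0  <
y = 1, z = 0 ↦ 2  ≥
y = 1, z = 1 ↦ 3  ≥
y = 1, z = 2 ↦ 2  ≥
y = 1, z = 3 ↦ 1  <
y = 2, z = 0 ↦ 1  <
y = 2, z = 1 ↦ 2  ≥
y = 2, z = 2 ↦ 3  ≥
y = 2, z = 3 ↦ 2  ≥
y = 3, z = 0 ↦ 0  <
y = 3, z = 1 ↦ 1  <
y = 3, z = 2 ↦ 2  ≥
y = 3, z = 3 ↦ 3  ≥
So 10 of the 16 assignments meet the threshold.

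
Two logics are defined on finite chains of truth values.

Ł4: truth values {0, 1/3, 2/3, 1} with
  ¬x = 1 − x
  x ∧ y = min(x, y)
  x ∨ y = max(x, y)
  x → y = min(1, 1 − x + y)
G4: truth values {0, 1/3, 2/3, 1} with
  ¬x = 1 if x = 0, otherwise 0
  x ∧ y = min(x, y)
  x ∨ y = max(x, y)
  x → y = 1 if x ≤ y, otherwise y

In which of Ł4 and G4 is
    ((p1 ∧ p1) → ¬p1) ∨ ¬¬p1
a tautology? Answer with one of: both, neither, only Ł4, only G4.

In Ł4: at p1 = 2/3 the value is 2/3 — not a tautology.
In G4: every assignment gives 1 — tautology.

only G4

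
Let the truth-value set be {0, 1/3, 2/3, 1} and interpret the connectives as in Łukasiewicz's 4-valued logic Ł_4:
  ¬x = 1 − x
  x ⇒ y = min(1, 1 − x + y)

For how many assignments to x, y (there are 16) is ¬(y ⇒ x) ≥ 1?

1

x = 0, y = 0 ↦ 0  <
x = 0, y = 1/3 ↦ 1/3  <
x = 0, y = 2/3 ↦ 2/3  <
x = 0, y = 1 ↦ 1  ≥
x = 1/3, y = 0 ↦ 0  <
x = 1/3, y = 1/3 ↦ 0  <
x = 1/3, y = 2/3 ↦ 1/3  <
x = 1/3, y = 1 ↦ 2/3  <
x = 2/3, y = 0 ↦ 0  <
x = 2/3, y = 1/3 ↦ 0  <
x = 2/3, y = 2/3 ↦ 0  <
x = 2/3, y = 1 ↦ 1/3  <
x = 1, y = 0 ↦ 0  <
x = 1, y = 1/3 ↦ 0  <
x = 1, y = 2/3 ↦ 0  <
x = 1, y = 1 ↦ 0  <
So 1 of the 16 assignments meets the threshold.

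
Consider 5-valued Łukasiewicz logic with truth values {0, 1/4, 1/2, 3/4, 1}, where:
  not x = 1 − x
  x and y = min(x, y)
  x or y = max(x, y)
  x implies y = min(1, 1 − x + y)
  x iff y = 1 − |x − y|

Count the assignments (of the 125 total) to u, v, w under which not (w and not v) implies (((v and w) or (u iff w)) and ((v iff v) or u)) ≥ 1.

83

value 1: 83 assignments (counts)
value 3/4: 19 assignments
value 1/2: 12 assignments
value 1/4: 6 assignments
value 0: 5 assignments
So 83 of the 125 assignments meet the threshold.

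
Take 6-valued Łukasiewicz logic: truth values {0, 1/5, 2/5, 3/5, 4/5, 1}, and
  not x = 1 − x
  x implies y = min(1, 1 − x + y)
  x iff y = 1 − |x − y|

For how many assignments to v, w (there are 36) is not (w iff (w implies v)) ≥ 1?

7

value 1: 7 assignments (counts)
value 4/5: 6 assignments
value 3/5: 7 assignments
value 2/5: 6 assignments
value 1/5: 7 assignments
value 0: 3 assignments
So 7 of the 36 assignments meet the threshold.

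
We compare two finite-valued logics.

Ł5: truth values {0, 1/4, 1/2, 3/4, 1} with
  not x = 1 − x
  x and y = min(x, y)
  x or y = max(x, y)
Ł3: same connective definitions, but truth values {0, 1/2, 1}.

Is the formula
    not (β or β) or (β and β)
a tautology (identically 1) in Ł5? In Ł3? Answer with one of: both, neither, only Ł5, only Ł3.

neither

In Ł5: at β = 1/4 the value is 3/4 — not a tautology.
In Ł3: at β = 1/2 the value is 1/2 — not a tautology.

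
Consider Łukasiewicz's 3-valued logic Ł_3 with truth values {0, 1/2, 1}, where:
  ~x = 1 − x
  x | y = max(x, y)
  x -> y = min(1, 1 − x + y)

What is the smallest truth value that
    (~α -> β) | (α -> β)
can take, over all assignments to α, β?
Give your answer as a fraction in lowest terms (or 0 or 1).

1/2

Take α = 1/2, β = 0:
~α = ~1/2 = 1/2
~α -> β = 1/2 -> 0 = 1/2
α -> β = 1/2 -> 0 = 1/2
(~α -> β) | (α -> β) = 1/2 | 1/2 = 1/2
No assignment yields a value below 1/2, so this is the minimum.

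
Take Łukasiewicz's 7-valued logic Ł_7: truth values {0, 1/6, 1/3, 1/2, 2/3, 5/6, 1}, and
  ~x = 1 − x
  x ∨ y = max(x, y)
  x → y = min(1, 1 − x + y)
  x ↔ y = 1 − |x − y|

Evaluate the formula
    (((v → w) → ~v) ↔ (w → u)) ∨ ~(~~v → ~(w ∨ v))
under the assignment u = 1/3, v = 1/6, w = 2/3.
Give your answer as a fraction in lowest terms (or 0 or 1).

5/6

v → w = 1/6 → 2/3 = 1
~v = ~1/6 = 5/6
(v → w) → ~v = 1 → 5/6 = 5/6
w → u = 2/3 → 1/3 = 2/3
((v → w) → ~v) ↔ (w → u) = 5/6 ↔ 2/3 = 5/6
~v = ~1/6 = 5/6
~~v = ~5/6 = 1/6
w ∨ v = 2/3 ∨ 1/6 = 2/3
~(w ∨ v) = ~2/3 = 1/3
~~v → ~(w ∨ v) = 1/6 → 1/3 = 1
~(~~v → ~(w ∨ v)) = ~1 = 0
(((v → w) → ~v) ↔ (w → u)) ∨ ~(~~v → ~(w ∨ v)) = 5/6 ∨ 0 = 5/6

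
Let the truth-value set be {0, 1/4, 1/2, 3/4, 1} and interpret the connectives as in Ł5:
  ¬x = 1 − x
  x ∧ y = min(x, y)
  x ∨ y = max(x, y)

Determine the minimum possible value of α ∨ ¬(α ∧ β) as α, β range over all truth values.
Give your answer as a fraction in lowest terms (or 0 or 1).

Take α = 1/2, β = 1/2:
α ∧ β = 1/2 ∧ 1/2 = 1/2
¬(α ∧ β) = ¬1/2 = 1/2
α ∨ ¬(α ∧ β) = 1/2 ∨ 1/2 = 1/2
No assignment yields a value below 1/2, so this is the minimum.

1/2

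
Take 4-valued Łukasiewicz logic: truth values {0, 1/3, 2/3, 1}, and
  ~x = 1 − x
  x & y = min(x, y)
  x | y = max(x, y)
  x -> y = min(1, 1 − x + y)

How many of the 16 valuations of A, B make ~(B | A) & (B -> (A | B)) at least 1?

1

A = 0, B = 0 ↦ 1  ≥
A = 0, B = 1/3 ↦ 2/3  <
A = 0, B = 2/3 ↦ 1/3  <
A = 0, B = 1 ↦ 0  <
A = 1/3, B = 0 ↦ 2/3  <
A = 1/3, B = 1/3 ↦ 2/3  <
A = 1/3, B = 2/3 ↦ 1/3  <
A = 1/3, B = 1 ↦ 0  <
A = 2/3, B = 0 ↦ 1/3  <
A = 2/3, B = 1/3 ↦ 1/3  <
A = 2/3, B = 2/3 ↦ 1/3  <
A = 2/3, B = 1 ↦ 0  <
A = 1, B = 0 ↦ 0  <
A = 1, B = 1/3 ↦ 0  <
A = 1, B = 2/3 ↦ 0  <
A = 1, B = 1 ↦ 0  <
So 1 of the 16 assignments meets the threshold.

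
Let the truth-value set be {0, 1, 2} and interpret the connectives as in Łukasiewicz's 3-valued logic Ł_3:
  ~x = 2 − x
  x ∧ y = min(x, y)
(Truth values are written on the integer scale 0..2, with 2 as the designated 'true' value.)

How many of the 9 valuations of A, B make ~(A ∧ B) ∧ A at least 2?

A = 0, B = 0 ↦ 0  <
A = 0, B = 1 ↦ 0  <
A = 0, B = 2 ↦ 0  <
A = 1, B = 0 ↦ 1  <
A = 1, B = 1 ↦ 1  <
A = 1, B = 2 ↦ 1  <
A = 2, B = 0 ↦ 2  ≥
A = 2, B = 1 ↦ 1  <
A = 2, B = 2 ↦ 0  <
So 1 of the 9 assignments meets the threshold.

1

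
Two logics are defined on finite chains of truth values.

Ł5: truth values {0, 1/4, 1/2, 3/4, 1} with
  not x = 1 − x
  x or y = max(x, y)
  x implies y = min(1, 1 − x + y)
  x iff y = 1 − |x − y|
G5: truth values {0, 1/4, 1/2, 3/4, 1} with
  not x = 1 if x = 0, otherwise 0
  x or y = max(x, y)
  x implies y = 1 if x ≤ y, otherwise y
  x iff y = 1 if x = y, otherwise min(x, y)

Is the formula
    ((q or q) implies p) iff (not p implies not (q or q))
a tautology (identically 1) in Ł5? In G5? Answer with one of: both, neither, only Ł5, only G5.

In Ł5: every assignment gives 1 — tautology.
In G5: at p = 1/4, q = 1/2 the value is 1/4 — not a tautology.

only Ł5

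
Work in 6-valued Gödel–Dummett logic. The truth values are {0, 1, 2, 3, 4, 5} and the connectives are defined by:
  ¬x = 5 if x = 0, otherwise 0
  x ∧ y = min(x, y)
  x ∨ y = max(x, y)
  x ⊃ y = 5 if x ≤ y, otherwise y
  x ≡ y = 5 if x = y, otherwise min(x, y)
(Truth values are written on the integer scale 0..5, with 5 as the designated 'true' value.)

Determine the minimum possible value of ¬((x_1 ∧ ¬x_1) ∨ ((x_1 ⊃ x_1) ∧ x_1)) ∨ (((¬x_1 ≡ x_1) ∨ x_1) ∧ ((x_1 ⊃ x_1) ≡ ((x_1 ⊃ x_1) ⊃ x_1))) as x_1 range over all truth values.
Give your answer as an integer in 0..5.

1

Take x_1 = 1:
¬x_1 = ¬1 = 0
x_1 ∧ ¬x_1 = 1 ∧ 0 = 0
x_1 ⊃ x_1 = 1 ⊃ 1 = 5
(x_1 ⊃ x_1) ∧ x_1 = 5 ∧ 1 = 1
(x_1 ∧ ¬x_1) ∨ ((x_1 ⊃ x_1) ∧ x_1) = 0 ∨ 1 = 1
¬((x_1 ∧ ¬x_1) ∨ ((x_1 ⊃ x_1) ∧ x_1)) = ¬1 = 0
¬x_1 = ¬1 = 0
¬x_1 ≡ x_1 = 0 ≡ 1 = 0
(¬x_1 ≡ x_1) ∨ x_1 = 0 ∨ 1 = 1
x_1 ⊃ x_1 = 1 ⊃ 1 = 5
x_1 ⊃ x_1 = 1 ⊃ 1 = 5
(x_1 ⊃ x_1) ⊃ x_1 = 5 ⊃ 1 = 1
(x_1 ⊃ x_1) ≡ ((x_1 ⊃ x_1) ⊃ x_1) = 5 ≡ 1 = 1
((¬x_1 ≡ x_1) ∨ x_1) ∧ ((x_1 ⊃ x_1) ≡ ((x_1 ⊃ x_1) ⊃ x_1)) = 1 ∧ 1 = 1
¬((x_1 ∧ ¬x_1) ∨ ((x_1 ⊃ x_1) ∧ x_1)) ∨ (((¬x_1 ≡ x_1) ∨ x_1) ∧ ((x_1 ⊃ x_1) ≡ ((x_1 ⊃ x_1) ⊃ x_1))) = 0 ∨ 1 = 1
No assignment yields a value below 1, so this is the minimum.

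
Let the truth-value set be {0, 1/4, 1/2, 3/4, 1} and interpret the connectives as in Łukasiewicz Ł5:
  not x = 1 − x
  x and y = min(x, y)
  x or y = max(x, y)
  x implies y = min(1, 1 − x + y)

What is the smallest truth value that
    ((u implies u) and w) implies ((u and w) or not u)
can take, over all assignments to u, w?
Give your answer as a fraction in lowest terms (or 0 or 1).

1/2

Take u = 1/2, w = 1:
u implies u = 1/2 implies 1/2 = 1
(u implies u) and w = 1 and 1 = 1
u and w = 1/2 and 1 = 1/2
not u = not 1/2 = 1/2
(u and w) or not u = 1/2 or 1/2 = 1/2
((u implies u) and w) implies ((u and w) or not u) = 1 implies 1/2 = 1/2
No assignment yields a value below 1/2, so this is the minimum.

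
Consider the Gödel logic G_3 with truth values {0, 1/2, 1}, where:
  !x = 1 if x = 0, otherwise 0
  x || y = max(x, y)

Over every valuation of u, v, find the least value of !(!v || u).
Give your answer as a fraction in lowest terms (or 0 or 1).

Take u = 0, v = 0:
!v = !0 = 1
!v || u = 1 || 0 = 1
!(!v || u) = !1 = 0
No assignment yields a value below 0, so this is the minimum.

0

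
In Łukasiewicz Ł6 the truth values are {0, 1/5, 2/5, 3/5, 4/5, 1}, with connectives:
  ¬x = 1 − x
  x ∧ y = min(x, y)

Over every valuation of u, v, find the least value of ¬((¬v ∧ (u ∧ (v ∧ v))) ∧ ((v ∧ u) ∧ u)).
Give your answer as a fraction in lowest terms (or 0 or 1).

Take u = 2/5, v = 2/5:
¬v = ¬2/5 = 3/5
v ∧ v = 2/5 ∧ 2/5 = 2/5
u ∧ (v ∧ v) = 2/5 ∧ 2/5 = 2/5
¬v ∧ (u ∧ (v ∧ v)) = 3/5 ∧ 2/5 = 2/5
v ∧ u = 2/5 ∧ 2/5 = 2/5
(v ∧ u) ∧ u = 2/5 ∧ 2/5 = 2/5
(¬v ∧ (u ∧ (v ∧ v))) ∧ ((v ∧ u) ∧ u) = 2/5 ∧ 2/5 = 2/5
¬((¬v ∧ (u ∧ (v ∧ v))) ∧ ((v ∧ u) ∧ u)) = ¬2/5 = 3/5
No assignment yields a value below 3/5, so this is the minimum.

3/5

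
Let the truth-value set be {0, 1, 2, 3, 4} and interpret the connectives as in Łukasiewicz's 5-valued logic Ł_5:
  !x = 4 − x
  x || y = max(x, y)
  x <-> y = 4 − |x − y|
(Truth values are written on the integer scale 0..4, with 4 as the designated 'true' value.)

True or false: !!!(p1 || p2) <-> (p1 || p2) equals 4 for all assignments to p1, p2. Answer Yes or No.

Counterexample: take p1 = 0, p2 = 0.
p1 || p2 = 0 || 0 = 0
!(p1 || p2) = !0 = 4
!!(p1 || p2) = !4 = 0
!!!(p1 || p2) = !0 = 4
p1 || p2 = 0 || 0 = 0
!!!(p1 || p2) <-> (p1 || p2) = 4 <-> 0 = 0
This gives 0 ≠ 4.

No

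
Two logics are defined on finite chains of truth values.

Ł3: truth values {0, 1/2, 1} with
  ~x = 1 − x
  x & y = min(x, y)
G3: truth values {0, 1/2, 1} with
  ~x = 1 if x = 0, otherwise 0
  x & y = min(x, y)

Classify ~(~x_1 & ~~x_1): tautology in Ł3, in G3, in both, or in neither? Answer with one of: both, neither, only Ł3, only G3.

only G3

In Ł3: at x_1 = 1/2 the value is 1/2 — not a tautology.
In G3: every assignment gives 1 — tautology.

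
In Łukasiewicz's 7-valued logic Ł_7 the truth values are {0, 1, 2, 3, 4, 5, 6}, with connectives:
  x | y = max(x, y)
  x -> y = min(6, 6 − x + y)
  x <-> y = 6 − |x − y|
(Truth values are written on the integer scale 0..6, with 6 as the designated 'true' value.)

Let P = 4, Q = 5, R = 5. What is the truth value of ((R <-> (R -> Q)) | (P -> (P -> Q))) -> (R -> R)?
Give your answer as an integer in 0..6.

R -> Q = 5 -> 5 = 6
R <-> (R -> Q) = 5 <-> 6 = 5
P -> Q = 4 -> 5 = 6
P -> (P -> Q) = 4 -> 6 = 6
(R <-> (R -> Q)) | (P -> (P -> Q)) = 5 | 6 = 6
R -> R = 5 -> 5 = 6
((R <-> (R -> Q)) | (P -> (P -> Q))) -> (R -> R) = 6 -> 6 = 6

6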